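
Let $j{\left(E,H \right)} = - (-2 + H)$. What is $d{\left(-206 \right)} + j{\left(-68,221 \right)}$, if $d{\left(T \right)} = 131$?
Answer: $-88$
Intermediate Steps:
$j{\left(E,H \right)} = 2 - H$
$d{\left(-206 \right)} + j{\left(-68,221 \right)} = 131 + \left(2 - 221\right) = 131 - 219 = -88$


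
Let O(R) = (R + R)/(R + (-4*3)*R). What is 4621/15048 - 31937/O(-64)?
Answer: 2643238489/15048 ≈ 1.7565e+5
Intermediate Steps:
O(R) = -2/11 (O(R) = (2*R)/(R - 12*R) = (2*R)/((-11*R)) = (2*R)*(-1/(11*R)) = -2/11)
4621/15048 - 31937/O(-64) = 4621/15048 - 31937/(-2/11) = 4621*(1/15048) - 31937*(-11/2) = 4621/15048 + 351307/2 = 2643238489/15048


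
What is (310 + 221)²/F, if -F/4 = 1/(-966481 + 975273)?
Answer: -619750278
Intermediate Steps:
F = -1/2198 (F = -4/(-966481 + 975273) = -4/8792 = -4*1/8792 = -1/2198 ≈ -0.00045496)
(310 + 221)²/F = (310 + 221)²/(-1/2198) = 531²*(-2198) = 281961*(-2198) = -619750278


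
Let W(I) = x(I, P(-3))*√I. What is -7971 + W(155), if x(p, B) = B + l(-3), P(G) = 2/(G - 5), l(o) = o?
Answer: -7971 - 13*√155/4 ≈ -8011.5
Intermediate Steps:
P(G) = 2/(-5 + G)
x(p, B) = -3 + B (x(p, B) = B - 3 = -3 + B)
W(I) = -13*√I/4 (W(I) = (-3 + 2/(-5 - 3))*√I = (-3 + 2/(-8))*√I = (-3 + 2*(-⅛))*√I = (-3 - ¼)*√I = -13*√I/4)
-7971 + W(155) = -7971 - 13*√155/4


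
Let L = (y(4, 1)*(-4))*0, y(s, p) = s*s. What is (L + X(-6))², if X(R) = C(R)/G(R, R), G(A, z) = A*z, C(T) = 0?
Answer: 0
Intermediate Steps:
y(s, p) = s²
X(R) = 0 (X(R) = 0/((R*R)) = 0/(R²) = 0/R² = 0)
L = 0 (L = (4²*(-4))*0 = (16*(-4))*0 = -64*0 = 0)
(L + X(-6))² = (0 + 0)² = 0² = 0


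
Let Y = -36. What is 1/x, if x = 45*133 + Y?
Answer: 1/5949 ≈ 0.00016810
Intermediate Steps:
x = 5949 (x = 45*133 - 36 = 5985 - 36 = 5949)
1/x = 1/5949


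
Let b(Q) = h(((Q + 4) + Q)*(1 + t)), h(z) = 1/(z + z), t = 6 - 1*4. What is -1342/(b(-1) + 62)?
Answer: -16104/745 ≈ -21.616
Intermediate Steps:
t = 2 (t = 6 - 4 = 2)
h(z) = 1/(2*z)
b(Q) = 1/(2*(12 + 6*Q)) (b(Q) = 1/(2*((((Q + 4) + Q)*(1 + 2)))) = 1/(2*((((4 + Q) + Q)*3))) = 1/(2*(((4 + 2*Q)*3))) = 1/(2*(12 + 6*Q)))
-1342/(b(-1) + 62) = -1342/(1/(12*(2 - 1)) + 62) = -1342/((1/12)/1 + 62) = -1342/((1/12)*1 + 62) = -1342/(1/12 + 62) = -1342/745/12 = -1342*12/745 = -16104/745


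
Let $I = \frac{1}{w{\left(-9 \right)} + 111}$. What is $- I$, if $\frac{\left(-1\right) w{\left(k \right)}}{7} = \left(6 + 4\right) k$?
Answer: $- \frac{1}{741} \approx -0.0013495$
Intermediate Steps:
$w{\left(k \right)} = - 70 k$ ($w{\left(k \right)} = - 7 \left(6 + 4\right) k = - 7 \cdot 10 k = - 70 k$)
$I = \frac{1}{741}$ ($I = \frac{1}{\left(-70\right) \left(-9\right) + 111} = \frac{1}{630 + 111} = \frac{1}{741} \approx 0.0013495$)
$- I = \left(-1\right) \frac{1}{741} = - \frac{1}{741}$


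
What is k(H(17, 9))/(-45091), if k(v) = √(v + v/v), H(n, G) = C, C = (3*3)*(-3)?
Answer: -I*√26/45091 ≈ -0.00011308*I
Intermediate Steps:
C = -27 (C = 9*(-3) = -27)
H(n, G) = -27
k(v) = √(1 + v) (k(v) = √(v + 1) = √(1 + v))
k(H(17, 9))/(-45091) = √(1 - 27)/(-45091) = √(-26)*(-1/45091) = (I*√26)*(-1/45091) = -I*√26/45091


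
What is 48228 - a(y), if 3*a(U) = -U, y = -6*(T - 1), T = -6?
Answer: 48242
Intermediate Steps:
y = 42 (y = -6*(-6 - 1) = -6*(-7) = 42)
a(U) = -U/3 (a(U) = (-U)/3 = -U/3)
48228 - a(y) = 48228 - (-1)*42/3 = 48228 - 1*(-14) = 48228 + 14 = 48242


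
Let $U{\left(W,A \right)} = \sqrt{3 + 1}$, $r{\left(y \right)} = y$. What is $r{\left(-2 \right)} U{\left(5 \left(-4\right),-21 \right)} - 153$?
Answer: $-157$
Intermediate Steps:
$U{\left(W,A \right)} = 2$ ($U{\left(W,A \right)} = \sqrt{4} = 2$)
$r{\left(-2 \right)} U{\left(5 \left(-4\right),-21 \right)} - 153 = \left(-2\right) 2 - 153 = -4 - 153 = -157$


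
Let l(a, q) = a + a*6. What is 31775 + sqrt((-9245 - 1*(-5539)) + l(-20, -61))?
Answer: 31775 + I*sqrt(3846) ≈ 31775.0 + 62.016*I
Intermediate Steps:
l(a, q) = 7*a (l(a, q) = a + 6*a = 7*a)
31775 + sqrt((-9245 - 1*(-5539)) + l(-20, -61)) = 31775 + sqrt((-9245 - 1*(-5539)) + 7*(-20)) = 31775 + sqrt((-9245 + 5539) - 140) = 31775 + sqrt(-3706 - 140) = 31775 + sqrt(-3846) = 31775 + I*sqrt(3846)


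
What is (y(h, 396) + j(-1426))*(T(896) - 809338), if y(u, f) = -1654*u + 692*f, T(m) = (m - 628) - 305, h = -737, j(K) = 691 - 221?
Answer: -1208801562500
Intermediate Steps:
j(K) = 470
T(m) = -933 + m (T(m) = (-628 + m) - 305 = -933 + m)
(y(h, 396) + j(-1426))*(T(896) - 809338) = ((-1654*(-737) + 692*396) + 470)*((-933 + 896) - 809338) = ((1218998 + 274032) + 470)*(-37 - 809338) = (1493030 + 470)*(-809375) = 1493500*(-809375) = -1208801562500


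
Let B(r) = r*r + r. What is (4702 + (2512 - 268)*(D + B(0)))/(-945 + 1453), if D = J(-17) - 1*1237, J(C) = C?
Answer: -1404637/254 ≈ -5530.1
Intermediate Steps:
B(r) = r + r**2 (B(r) = r**2 + r = r + r**2)
D = -1254 (D = -17 - 1*1237 = -17 - 1237 = -1254)
(4702 + (2512 - 268)*(D + B(0)))/(-945 + 1453) = (4702 + (2512 - 268)*(-1254 + 0*(1 + 0)))/(-945 + 1453) = (4702 + 2244*(-1254 + 0*1))/508 = (4702 + 2244*(-1254 + 0))*(1/508) = (4702 + 2244*(-1254))*(1/508) = (4702 - 2813976)*(1/508) = -2809274*1/508 = -1404637/254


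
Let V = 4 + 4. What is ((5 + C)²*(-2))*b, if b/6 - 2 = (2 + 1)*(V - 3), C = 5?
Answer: -20400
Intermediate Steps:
V = 8
b = 102 (b = 12 + 6*((2 + 1)*(8 - 3)) = 12 + 6*(3*5) = 12 + 6*15 = 12 + 90 = 102)
((5 + C)²*(-2))*b = ((5 + 5)²*(-2))*102 = (10²*(-2))*102 = (100*(-2))*102 = -200*102 = -20400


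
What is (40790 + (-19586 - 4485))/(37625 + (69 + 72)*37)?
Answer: 16719/42842 ≈ 0.39025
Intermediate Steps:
(40790 + (-19586 - 4485))/(37625 + (69 + 72)*37) = (40790 - 24071)/(37625 + 141*37) = 16719/(37625 + 5217) = 16719/42842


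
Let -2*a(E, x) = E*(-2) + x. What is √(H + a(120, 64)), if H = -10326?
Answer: I*√10238 ≈ 101.18*I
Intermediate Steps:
a(E, x) = E - x/2 (a(E, x) = -(E*(-2) + x)/2 = -(-2*E + x)/2 = -(x - 2*E)/2 = E - x/2)
√(H + a(120, 64)) = √(-10326 + (120 - ½*64)) = √(-10326 + (120 - 32)) = √(-10326 + 88) = √(-10238) = I*√10238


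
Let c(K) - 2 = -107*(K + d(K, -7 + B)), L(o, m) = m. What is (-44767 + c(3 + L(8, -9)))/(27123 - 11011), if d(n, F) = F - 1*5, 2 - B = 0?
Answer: -43053/16112 ≈ -2.6721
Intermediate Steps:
B = 2 (B = 2 - 1*0 = 2 + 0 = 2)
d(n, F) = -5 + F (d(n, F) = F - 5 = -5 + F)
c(K) = 1072 - 107*K (c(K) = 2 - 107*(K + (-5 + (-7 + 2))) = 2 - 107*(K + (-5 - 5)) = 2 - 107*(K - 10) = 2 - 107*(-10 + K) = 2 + (1070 - 107*K) = 1072 - 107*K)
(-44767 + c(3 + L(8, -9)))/(27123 - 11011) = (-44767 + (1072 - 107*(3 - 9)))/(27123 - 11011) = (-44767 + (1072 - 107*(-6)))/16112 = (-44767 + (1072 + 642))*(1/16112) = (-44767 + 1714)*(1/16112) = -43053*1/16112 = -43053/16112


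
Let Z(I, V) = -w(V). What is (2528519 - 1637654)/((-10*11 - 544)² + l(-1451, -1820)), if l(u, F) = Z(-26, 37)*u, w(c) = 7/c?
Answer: 32962005/15835649 ≈ 2.0815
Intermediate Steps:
Z(I, V) = -7/V
l(u, F) = -7*u/37 (l(u, F) = (-7/37)*u = (-7*1/37)*u = -7*u/37)
(2528519 - 1637654)/((-10*11 - 544)² + l(-1451, -1820)) = (2528519 - 1637654)/((-10*11 - 544)² - 7/37*(-1451)) = 890865/((-110 - 544)² + 10157/37) = 890865/((-654)² + 10157/37) = 890865/(427716 + 10157/37) = 890865/(15835649/37) = 890865*(37/15835649) = 32962005/15835649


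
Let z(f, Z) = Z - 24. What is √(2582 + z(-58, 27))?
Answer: √2585 ≈ 50.843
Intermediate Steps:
z(f, Z) = -24 + Z
√(2582 + z(-58, 27)) = √(2582 + (-24 + 27)) = √(2582 + 3) = √2585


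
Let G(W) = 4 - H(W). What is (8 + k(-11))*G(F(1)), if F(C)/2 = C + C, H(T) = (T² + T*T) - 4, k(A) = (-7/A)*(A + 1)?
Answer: -432/11 ≈ -39.273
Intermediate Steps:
k(A) = -7*(1 + A)/A (k(A) = (-7/A)*(1 + A) = -7*(1 + A)/A)
H(T) = -4 + 2*T² (H(T) = (T² + T²) - 4 = 2*T² - 4 = -4 + 2*T²)
F(C) = 4*C (F(C) = 2*(C + C) = 2*(2*C) = 4*C)
G(W) = 8 - 2*W² (G(W) = 4 - (-4 + 2*W²) = 4 + (4 - 2*W²) = 8 - 2*W²)
(8 + k(-11))*G(F(1)) = (8 + (-7 - 7/(-11)))*(8 - 2*(4*1)²) = (8 + (-7 - 7*(-1/11)))*(8 - 2*4²) = (8 + (-7 + 7/11))*(8 - 2*16) = (8 - 70/11)*(8 - 32) = (18/11)*(-24) = -432/11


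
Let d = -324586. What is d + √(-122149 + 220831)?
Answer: -324586 + √98682 ≈ -3.2427e+5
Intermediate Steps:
d + √(-122149 + 220831) = -324586 + √(-122149 + 220831) = -324586 + √98682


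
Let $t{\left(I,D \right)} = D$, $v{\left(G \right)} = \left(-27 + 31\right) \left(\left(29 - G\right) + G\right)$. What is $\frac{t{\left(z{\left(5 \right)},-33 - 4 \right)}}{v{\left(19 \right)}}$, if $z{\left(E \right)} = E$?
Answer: $- \frac{37}{116} \approx -0.31897$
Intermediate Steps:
$v{\left(G \right)} = 116$ ($v{\left(G \right)} = 4 \cdot 29 = 116$)
$\frac{t{\left(z{\left(5 \right)},-33 - 4 \right)}}{v{\left(19 \right)}} = \frac{-33 - 4}{116} = \left(-37\right) \frac{1}{116} = - \frac{37}{116}$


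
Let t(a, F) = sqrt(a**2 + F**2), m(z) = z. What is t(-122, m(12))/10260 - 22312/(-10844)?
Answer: 5578/2711 + 17*sqrt(13)/5130 ≈ 2.0695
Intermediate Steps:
t(a, F) = sqrt(F**2 + a**2)
t(-122, m(12))/10260 - 22312/(-10844) = sqrt(12**2 + (-122)**2)/10260 - 22312/(-10844) = sqrt(144 + 14884)*(1/10260) - 22312*(-1/10844) = sqrt(15028)*(1/10260) + 5578/2711 = (34*sqrt(13))*(1/10260) + 5578/2711 = 17*sqrt(13)/5130 + 5578/2711 = 5578/2711 + 17*sqrt(13)/5130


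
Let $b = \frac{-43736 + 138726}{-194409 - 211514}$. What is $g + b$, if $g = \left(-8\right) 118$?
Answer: $- \frac{54755186}{57989} \approx -944.23$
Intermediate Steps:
$g = -944$
$b = - \frac{13570}{57989}$ ($b = \frac{94990}{-405923} = 94990 \left(- \frac{1}{405923}\right) = - \frac{13570}{57989} \approx -0.23401$)
$g + b = -944 - \frac{13570}{57989} = - \frac{54755186}{57989}$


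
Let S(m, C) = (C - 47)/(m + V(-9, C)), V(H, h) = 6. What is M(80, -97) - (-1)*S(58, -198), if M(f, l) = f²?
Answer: 409355/64 ≈ 6396.2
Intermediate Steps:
S(m, C) = (-47 + C)/(6 + m) (S(m, C) = (C - 47)/(m + 6) = (-47 + C)/(6 + m))
M(80, -97) - (-1)*S(58, -198) = 80² - (-1)*(-47 - 198)/(6 + 58) = 6400 - (-1)*-245/64 = 6400 - (-1)*(1/64)*(-245) = 6400 - (-1)*(-245)/64 = 6400 - 1*245/64 = 6400 - 245/64 = 409355/64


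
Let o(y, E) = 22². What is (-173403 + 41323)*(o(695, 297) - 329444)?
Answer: 43449036800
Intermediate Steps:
o(y, E) = 484
(-173403 + 41323)*(o(695, 297) - 329444) = (-173403 + 41323)*(484 - 329444) = -132080*(-328960) = 43449036800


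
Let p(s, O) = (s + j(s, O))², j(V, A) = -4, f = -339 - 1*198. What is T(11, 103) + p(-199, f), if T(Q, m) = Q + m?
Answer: 41323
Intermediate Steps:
f = -537 (f = -339 - 198 = -537)
p(s, O) = (-4 + s)² (p(s, O) = (s - 4)² = (-4 + s)²)
T(11, 103) + p(-199, f) = (11 + 103) + (-4 - 199)² = 114 + (-203)² = 114 + 41209 = 41323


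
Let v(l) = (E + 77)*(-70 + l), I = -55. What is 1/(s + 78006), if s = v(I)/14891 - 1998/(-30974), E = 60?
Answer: 230616917/17989252888736 ≈ 1.2820e-5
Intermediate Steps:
v(l) = -9590 + 137*l (v(l) = (60 + 77)*(-70 + l) = 137*(-70 + l) = -9590 + 137*l)
s = -250338766/230616917 (s = (-9590 + 137*(-55))/14891 - 1998/(-30974) = (-9590 - 7535)*(1/14891) - 1998*(-1/30974) = -17125*1/14891 + 999/15487 = -17125/14891 + 999/15487 = -250338766/230616917 ≈ -1.0855)
1/(s + 78006) = 1/(-250338766/230616917 + 78006) = 1/(17989252888736/230616917) = 230616917/17989252888736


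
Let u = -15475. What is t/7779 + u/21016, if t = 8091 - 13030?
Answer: -224178049/163483464 ≈ -1.3713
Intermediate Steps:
t = -4939
t/7779 + u/21016 = -4939/7779 - 15475/21016 = -224178049/163483464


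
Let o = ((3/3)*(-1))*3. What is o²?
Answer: 9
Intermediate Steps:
o = -3 (o = ((3*(⅓))*(-1))*3 = (1*(-1))*3 = -1*3 = -3)
o² = (-3)² = 9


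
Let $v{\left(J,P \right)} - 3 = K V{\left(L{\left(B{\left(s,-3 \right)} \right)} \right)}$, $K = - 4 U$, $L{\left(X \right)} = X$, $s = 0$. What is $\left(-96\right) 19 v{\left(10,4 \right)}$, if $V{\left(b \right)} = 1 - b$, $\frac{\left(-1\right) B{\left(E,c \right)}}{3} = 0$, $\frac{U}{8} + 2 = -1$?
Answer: $-180576$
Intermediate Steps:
$U = -24$ ($U = -16 + 8 \left(-1\right) = -16 - 8 = -24$)
$B{\left(E,c \right)} = 0$ ($B{\left(E,c \right)} = \left(-3\right) 0 = 0$)
$K = 96$ ($K = \left(-4\right) \left(-24\right) = 96$)
$v{\left(J,P \right)} = 99$ ($v{\left(J,P \right)} = 3 + 96 \left(1 - 0\right) = 3 + 96 \left(1 + 0\right) = 3 + 96 \cdot 1 = 3 + 96 = 99$)
$\left(-96\right) 19 v{\left(10,4 \right)} = \left(-96\right) 19 \cdot 99 = \left(-1824\right) 99 = -180576$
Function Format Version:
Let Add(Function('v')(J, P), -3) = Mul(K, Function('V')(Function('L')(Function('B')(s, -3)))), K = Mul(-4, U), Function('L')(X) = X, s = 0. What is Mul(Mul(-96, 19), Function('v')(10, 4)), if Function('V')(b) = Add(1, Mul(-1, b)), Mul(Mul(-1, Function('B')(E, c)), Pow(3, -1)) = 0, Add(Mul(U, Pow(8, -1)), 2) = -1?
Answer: -180576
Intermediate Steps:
U = -24 (U = Add(-16, Mul(8, -1)) = Add(-16, -8) = -24)
Function('B')(E, c) = 0 (Function('B')(E, c) = Mul(-3, 0) = 0)
K = 96 (K = Mul(-4, -24) = 96)
Function('v')(J, P) = 99 (Function('v')(J, P) = Add(3, Mul(96, Add(1, Mul(-1, 0)))) = Add(3, Mul(96, Add(1, 0))) = Add(3, Mul(96, 1)) = Add(3, 96) = 99)
Mul(Mul(-96, 19), Function('v')(10, 4)) = Mul(Mul(-96, 19), 99) = Mul(-1824, 99) = -180576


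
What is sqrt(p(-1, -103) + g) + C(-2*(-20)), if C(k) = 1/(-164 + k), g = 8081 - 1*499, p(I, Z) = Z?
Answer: -1/124 + 3*sqrt(831) ≈ 86.473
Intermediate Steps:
g = 7582 (g = 8081 - 499 = 7582)
sqrt(p(-1, -103) + g) + C(-2*(-20)) = sqrt(-103 + 7582) + 1/(-164 - 2*(-20)) = sqrt(7479) + 1/(-164 + 40) = 3*sqrt(831) + 1/(-124) = 3*sqrt(831) - 1/124 = -1/124 + 3*sqrt(831)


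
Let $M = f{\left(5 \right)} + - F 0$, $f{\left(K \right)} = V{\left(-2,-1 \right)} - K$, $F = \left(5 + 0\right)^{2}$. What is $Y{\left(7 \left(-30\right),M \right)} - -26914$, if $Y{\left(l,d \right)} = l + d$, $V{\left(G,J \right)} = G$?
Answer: $26697$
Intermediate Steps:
$F = 25$ ($F = 5^{2} = 25$)
$f{\left(K \right)} = -2 - K$
$M = -7$ ($M = \left(-2 - 5\right) + \left(-1\right) 25 \cdot 0 = \left(-2 - 5\right) - 0 = -7 + 0 = -7$)
$Y{\left(l,d \right)} = d + l$
$Y{\left(7 \left(-30\right),M \right)} - -26914 = \left(-7 + 7 \left(-30\right)\right) - -26914 = \left(-7 - 210\right) + 26914 = -217 + 26914 = 26697$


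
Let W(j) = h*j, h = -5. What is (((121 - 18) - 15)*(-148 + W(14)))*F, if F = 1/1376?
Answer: -1199/86 ≈ -13.942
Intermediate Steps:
F = 1/1376 ≈ 0.00072674
W(j) = -5*j
(((121 - 18) - 15)*(-148 + W(14)))*F = (((121 - 18) - 15)*(-148 - 5*14))*(1/1376) = ((103 - 15)*(-148 - 70))*(1/1376) = (88*(-218))*(1/1376) = -19184*1/1376 = -1199/86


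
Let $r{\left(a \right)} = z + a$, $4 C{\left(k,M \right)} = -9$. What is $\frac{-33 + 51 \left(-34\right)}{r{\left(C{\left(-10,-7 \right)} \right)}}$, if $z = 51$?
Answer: $- \frac{2356}{65} \approx -36.246$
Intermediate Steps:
$C{\left(k,M \right)} = - \frac{9}{4}$ ($C{\left(k,M \right)} = \frac{1}{4} \left(-9\right) = - \frac{9}{4}$)
$r{\left(a \right)} = 51 + a$
$\frac{-33 + 51 \left(-34\right)}{r{\left(C{\left(-10,-7 \right)} \right)}} = \frac{-33 + 51 \left(-34\right)}{51 - \frac{9}{4}} = \frac{-33 - 1734}{\frac{195}{4}} = \left(-1767\right) \frac{4}{195} = - \frac{2356}{65}$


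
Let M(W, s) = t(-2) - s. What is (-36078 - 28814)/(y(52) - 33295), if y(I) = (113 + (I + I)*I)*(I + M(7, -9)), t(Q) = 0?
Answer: -32446/151743 ≈ -0.21382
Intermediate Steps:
M(W, s) = -s (M(W, s) = 0 - s = -s)
y(I) = (9 + I)*(113 + 2*I²) (y(I) = (113 + (I + I)*I)*(I - 1*(-9)) = (113 + (2*I)*I)*(I + 9) = (113 + 2*I²)*(9 + I) = (9 + I)*(113 + 2*I²))
(-36078 - 28814)/(y(52) - 33295) = (-36078 - 28814)/((1017 + 2*52³ + 18*52² + 113*52) - 33295) = -64892/((1017 + 2*140608 + 18*2704 + 5876) - 33295) = -64892/((1017 + 281216 + 48672 + 5876) - 33295) = -64892/(336781 - 33295) = -64892/303486 = -64892*1/303486 = -32446/151743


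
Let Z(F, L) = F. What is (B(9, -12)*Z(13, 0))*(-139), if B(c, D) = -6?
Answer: 10842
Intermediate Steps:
(B(9, -12)*Z(13, 0))*(-139) = -6*13*(-139) = -78*(-139) = 10842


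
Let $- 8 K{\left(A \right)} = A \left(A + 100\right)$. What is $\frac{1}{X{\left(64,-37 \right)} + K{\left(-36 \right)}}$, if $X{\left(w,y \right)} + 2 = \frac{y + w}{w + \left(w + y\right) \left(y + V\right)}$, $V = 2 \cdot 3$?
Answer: $\frac{773}{221051} \approx 0.0034969$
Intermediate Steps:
$V = 6$
$X{\left(w,y \right)} = -2 + \frac{w + y}{w + \left(6 + y\right) \left(w + y\right)}$ ($X{\left(w,y \right)} = -2 + \frac{y + w}{w + \left(w + y\right) \left(y + 6\right)} = -2 + \frac{w + y}{w + \left(w + y\right) \left(6 + y\right)} = -2 + \frac{w + y}{w + \left(6 + y\right) \left(w + y\right)}$)
$K{\left(A \right)} = - \frac{A \left(100 + A\right)}{8}$ ($K{\left(A \right)} = - \frac{A \left(A + 100\right)}{8} = - \frac{A \left(100 + A\right)}{8}$)
$\frac{1}{X{\left(64,-37 \right)} + K{\left(-36 \right)}} = \frac{1}{\frac{\left(-13\right) 64 - -407 - 2 \left(-37\right)^{2} - 128 \left(-37\right)}{\left(-37\right)^{2} + 6 \left(-37\right) + 7 \cdot 64 + 64 \left(-37\right)} - - \frac{9 \left(100 - 36\right)}{2}} = \frac{1}{\frac{-832 + 407 - 2738 + 4736}{1369 - 222 + 448 - 2368} - \left(- \frac{9}{2}\right) 64} = \frac{1}{\frac{-832 + 407 - 2738 + 4736}{-773} + 288} = \frac{1}{\left(- \frac{1}{773}\right) 1573 + 288} = \frac{1}{- \frac{1573}{773} + 288} = \frac{1}{\frac{221051}{773}} = \frac{773}{221051}$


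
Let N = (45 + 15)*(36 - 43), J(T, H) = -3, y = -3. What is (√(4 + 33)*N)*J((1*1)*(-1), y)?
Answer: 1260*√37 ≈ 7664.3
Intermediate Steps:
N = -420 (N = 60*(-7) = -420)
(√(4 + 33)*N)*J((1*1)*(-1), y) = (√(4 + 33)*(-420))*(-3) = (√37*(-420))*(-3) = -420*√37*(-3) = 1260*√37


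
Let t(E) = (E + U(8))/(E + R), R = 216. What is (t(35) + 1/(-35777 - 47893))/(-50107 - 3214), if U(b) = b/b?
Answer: -3011869/1119803385570 ≈ -2.6896e-6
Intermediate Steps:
U(b) = 1
t(E) = (1 + E)/(216 + E) (t(E) = (E + 1)/(E + 216) = (1 + E)/(216 + E))
(t(35) + 1/(-35777 - 47893))/(-50107 - 3214) = ((1 + 35)/(216 + 35) + 1/(-35777 - 47893))/(-50107 - 3214) = (36/251 + 1/(-83670))/(-53321) = ((1/251)*36 - 1/83670)*(-1/53321) = (36/251 - 1/83670)*(-1/53321) = (3011869/21001170)*(-1/53321) = -3011869/1119803385570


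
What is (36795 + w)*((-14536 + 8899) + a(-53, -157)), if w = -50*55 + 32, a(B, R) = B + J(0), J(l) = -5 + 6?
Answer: -193864053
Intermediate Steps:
J(l) = 1
a(B, R) = 1 + B (a(B, R) = B + 1 = 1 + B)
w = -2718 (w = -2750 + 32 = -2718)
(36795 + w)*((-14536 + 8899) + a(-53, -157)) = (36795 - 2718)*((-14536 + 8899) + (1 - 53)) = 34077*(-5637 - 52) = 34077*(-5689) = -193864053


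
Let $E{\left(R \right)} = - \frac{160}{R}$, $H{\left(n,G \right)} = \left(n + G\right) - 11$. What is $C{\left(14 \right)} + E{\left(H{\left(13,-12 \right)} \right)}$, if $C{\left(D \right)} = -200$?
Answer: $-184$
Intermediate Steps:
$H{\left(n,G \right)} = -11 + G + n$ ($H{\left(n,G \right)} = \left(G + n\right) - 11 = -11 + G + n$)
$C{\left(14 \right)} + E{\left(H{\left(13,-12 \right)} \right)} = -200 - \frac{160}{-11 - 12 + 13} = -200 - \frac{160}{-10} = -200 - -16 = -200 + 16 = -184$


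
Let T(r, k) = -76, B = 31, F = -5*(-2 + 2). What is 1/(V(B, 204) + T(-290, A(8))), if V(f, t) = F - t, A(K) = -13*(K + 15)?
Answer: -1/280 ≈ -0.0035714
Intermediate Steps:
F = 0 (F = -5*0 = 0)
A(K) = -195 - 13*K (A(K) = -13*(15 + K) = -195 - 13*K)
V(f, t) = -t (V(f, t) = 0 - t = -t)
1/(V(B, 204) + T(-290, A(8))) = 1/(-1*204 - 76) = 1/(-204 - 76) = 1/(-280) = -1/280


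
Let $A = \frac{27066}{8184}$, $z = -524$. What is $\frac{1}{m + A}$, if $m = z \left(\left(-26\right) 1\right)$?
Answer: $\frac{1364}{18587647} \approx 7.3382 \cdot 10^{-5}$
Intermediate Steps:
$A = \frac{4511}{1364}$ ($A = 27066 \cdot \frac{1}{8184} = \frac{4511}{1364} \approx 3.3072$)
$m = 13624$ ($m = - 524 \left(\left(-26\right) 1\right) = \left(-524\right) \left(-26\right) = 13624$)
$\frac{1}{m + A} = \frac{1}{13624 + \frac{4511}{1364}} = \frac{1}{\frac{18587647}{1364}} = \frac{1364}{18587647}$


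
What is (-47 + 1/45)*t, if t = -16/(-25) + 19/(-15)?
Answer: 99358/3375 ≈ 29.439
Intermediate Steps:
t = -47/75 (t = -16*(-1/25) + 19*(-1/15) = 16/25 - 19/15 = -47/75 ≈ -0.62667)
(-47 + 1/45)*t = (-47 + 1/45)*(-47/75) = -2114/45*(-47/75) = 99358/3375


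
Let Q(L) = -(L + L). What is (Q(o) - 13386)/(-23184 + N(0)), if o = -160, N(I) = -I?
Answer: 6533/11592 ≈ 0.56358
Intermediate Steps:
Q(L) = -2*L
(Q(o) - 13386)/(-23184 + N(0)) = (-2*(-160) - 13386)/(-23184 - 1*0) = (320 - 13386)/(-23184 + 0) = -13066/(-23184) = -13066*(-1/23184) = 6533/11592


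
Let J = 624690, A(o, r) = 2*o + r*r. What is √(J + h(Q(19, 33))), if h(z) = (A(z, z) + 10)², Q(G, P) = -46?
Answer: 3*√529094 ≈ 2182.2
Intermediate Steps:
A(o, r) = r² + 2*o (A(o, r) = 2*o + r² = r² + 2*o)
h(z) = (10 + z² + 2*z)² (h(z) = ((z² + 2*z) + 10)² = (10 + z² + 2*z)²)
√(J + h(Q(19, 33))) = √(624690 + (10 + (-46)² + 2*(-46))²) = √(624690 + (10 + 2116 - 92)²) = √(624690 + 2034²) = √(624690 + 4137156) = √4761846 = 3*√529094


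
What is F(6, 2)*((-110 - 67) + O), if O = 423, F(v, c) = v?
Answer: 1476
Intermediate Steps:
F(6, 2)*((-110 - 67) + O) = 6*((-110 - 67) + 423) = 6*(-177 + 423) = 6*246 = 1476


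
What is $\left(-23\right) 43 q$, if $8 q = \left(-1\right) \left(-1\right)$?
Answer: $- \frac{989}{8} \approx -123.63$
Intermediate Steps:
$q = \frac{1}{8}$ ($q = \frac{\left(-1\right) \left(-1\right)}{8} = \frac{1}{8} \cdot 1 = \frac{1}{8} \approx 0.125$)
$\left(-23\right) 43 q = \left(-23\right) 43 \cdot \frac{1}{8} = \left(-989\right) \frac{1}{8} = - \frac{989}{8}$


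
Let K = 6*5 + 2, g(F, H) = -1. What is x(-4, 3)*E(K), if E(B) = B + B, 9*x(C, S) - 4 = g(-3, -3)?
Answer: 64/3 ≈ 21.333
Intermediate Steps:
x(C, S) = 1/3 (x(C, S) = 4/9 + (1/9)*(-1) = 4/9 - 1/9 = 1/3)
K = 32 (K = 30 + 2 = 32)
E(B) = 2*B
x(-4, 3)*E(K) = (2*32)/3 = (1/3)*64 = 64/3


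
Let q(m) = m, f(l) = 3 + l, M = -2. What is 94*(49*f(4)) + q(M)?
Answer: 32240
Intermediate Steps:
94*(49*f(4)) + q(M) = 94*(49*(3 + 4)) - 2 = 94*(49*7) - 2 = 94*343 - 2 = 32242 - 2 = 32240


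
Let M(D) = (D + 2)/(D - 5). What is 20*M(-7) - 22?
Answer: -41/3 ≈ -13.667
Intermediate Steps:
M(D) = (2 + D)/(-5 + D)
20*M(-7) - 22 = 20*((2 - 7)/(-5 - 7)) - 22 = 20*(-5/(-12)) - 22 = 20*(-1/12*(-5)) - 22 = 20*(5/12) - 22 = 25/3 - 22 = -41/3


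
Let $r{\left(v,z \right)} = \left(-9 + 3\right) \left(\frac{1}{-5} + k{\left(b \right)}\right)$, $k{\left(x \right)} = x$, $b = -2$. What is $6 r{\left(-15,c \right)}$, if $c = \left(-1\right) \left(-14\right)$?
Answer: $\frac{396}{5} \approx 79.2$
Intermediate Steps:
$c = 14$
$r{\left(v,z \right)} = \frac{66}{5}$ ($r{\left(v,z \right)} = \left(-9 + 3\right) \left(\frac{1}{-5} - 2\right) = - 6 \left(- \frac{1}{5} - 2\right) = \left(-6\right) \left(- \frac{11}{5}\right) = \frac{66}{5}$)
$6 r{\left(-15,c \right)} = 6 \cdot \frac{66}{5} = \frac{396}{5}$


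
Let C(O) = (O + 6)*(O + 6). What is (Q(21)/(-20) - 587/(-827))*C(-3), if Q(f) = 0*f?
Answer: 5283/827 ≈ 6.3882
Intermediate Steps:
C(O) = (6 + O)² (C(O) = (6 + O)*(6 + O) = (6 + O)²)
Q(f) = 0
(Q(21)/(-20) - 587/(-827))*C(-3) = (0/(-20) - 587/(-827))*(6 - 3)² = (0*(-1/20) - 587*(-1/827))*3² = (0 + 587/827)*9 = (587/827)*9 = 5283/827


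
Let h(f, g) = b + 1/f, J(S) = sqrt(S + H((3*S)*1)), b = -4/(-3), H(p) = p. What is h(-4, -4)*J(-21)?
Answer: 13*I*sqrt(21)/6 ≈ 9.9289*I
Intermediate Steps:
b = 4/3 (b = -4*(-1/3) = 4/3 ≈ 1.3333)
J(S) = 2*sqrt(S) (J(S) = sqrt(S + (3*S)*1) = sqrt(S + 3*S) = sqrt(4*S) = 2*sqrt(S))
h(f, g) = 4/3 + 1/f
h(-4, -4)*J(-21) = (4/3 + 1/(-4))*(2*sqrt(-21)) = (4/3 - 1/4)*(2*(I*sqrt(21))) = 13*(2*I*sqrt(21))/12 = 13*I*sqrt(21)/6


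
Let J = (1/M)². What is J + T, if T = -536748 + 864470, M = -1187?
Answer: 461750138619/1408969 ≈ 3.2772e+5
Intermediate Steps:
T = 327722
J = 1/1408969 (J = (1/(-1187))² = (-1/1187)² = 1/1408969 ≈ 7.0974e-7)
J + T = 1/1408969 + 327722 = 461750138619/1408969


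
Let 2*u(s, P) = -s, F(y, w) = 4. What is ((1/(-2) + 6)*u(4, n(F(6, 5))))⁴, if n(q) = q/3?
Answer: 14641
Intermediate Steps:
n(q) = q/3 (n(q) = q*(⅓) = q/3)
u(s, P) = -s/2 (u(s, P) = (-s)/2 = -s/2)
((1/(-2) + 6)*u(4, n(F(6, 5))))⁴ = ((1/(-2) + 6)*(-½*4))⁴ = ((-½ + 6)*(-2))⁴ = ((11/2)*(-2))⁴ = (-11)⁴ = 14641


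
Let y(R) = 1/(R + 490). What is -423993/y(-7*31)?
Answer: -115750089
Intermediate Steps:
y(R) = 1/(490 + R)
-423993/y(-7*31) = -423993/(1/(490 - 7*31)) = -423993/(1/(490 - 217)) = -423993/(1/273) = -423993/1/273 = -423993*273 = -115750089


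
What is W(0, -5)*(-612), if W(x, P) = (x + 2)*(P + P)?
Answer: 12240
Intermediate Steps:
W(x, P) = 2*P*(2 + x) (W(x, P) = (2 + x)*(2*P) = 2*P*(2 + x))
W(0, -5)*(-612) = (2*(-5)*(2 + 0))*(-612) = (2*(-5)*2)*(-612) = -20*(-612) = 12240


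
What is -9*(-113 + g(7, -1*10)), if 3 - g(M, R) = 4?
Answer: 1026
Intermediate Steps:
g(M, R) = -1 (g(M, R) = 3 - 1*4 = 3 - 4 = -1)
-9*(-113 + g(7, -1*10)) = -9*(-113 - 1) = -9*(-114) = 1026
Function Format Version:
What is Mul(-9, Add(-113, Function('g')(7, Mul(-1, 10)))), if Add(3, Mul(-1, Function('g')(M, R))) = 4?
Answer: 1026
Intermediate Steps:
Function('g')(M, R) = -1 (Function('g')(M, R) = Add(3, Mul(-1, 4)) = Add(3, -4) = -1)
Mul(-9, Add(-113, Function('g')(7, Mul(-1, 10)))) = Mul(-9, Add(-113, -1)) = Mul(-9, -114) = 1026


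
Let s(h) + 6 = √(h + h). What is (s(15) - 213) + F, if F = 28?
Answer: -191 + √30 ≈ -185.52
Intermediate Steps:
s(h) = -6 + √2*√h (s(h) = -6 + √(h + h) = -6 + √(2*h) = -6 + √2*√h)
(s(15) - 213) + F = ((-6 + √2*√15) - 213) + 28 = ((-6 + √30) - 213) + 28 = (-219 + √30) + 28 = -191 + √30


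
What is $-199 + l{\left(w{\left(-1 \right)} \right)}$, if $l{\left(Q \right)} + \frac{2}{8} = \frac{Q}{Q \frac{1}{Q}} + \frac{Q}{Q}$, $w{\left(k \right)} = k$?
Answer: $- \frac{797}{4} \approx -199.25$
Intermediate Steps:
$l{\left(Q \right)} = \frac{3}{4} + Q$ ($l{\left(Q \right)} = - \frac{1}{4} + \left(\frac{Q}{Q \frac{1}{Q}} + \frac{Q}{Q}\right) = - \frac{1}{4} + \left(\frac{Q}{1} + 1\right) = - \frac{1}{4} + \left(Q 1 + 1\right) = - \frac{1}{4} + \left(Q + 1\right) = - \frac{1}{4} + \left(1 + Q\right) = \frac{3}{4} + Q$)
$-199 + l{\left(w{\left(-1 \right)} \right)} = -199 + \left(\frac{3}{4} - 1\right) = -199 - \frac{1}{4} = - \frac{797}{4}$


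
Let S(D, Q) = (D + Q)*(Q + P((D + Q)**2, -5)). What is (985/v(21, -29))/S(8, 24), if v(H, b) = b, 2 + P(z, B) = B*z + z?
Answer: 985/3780672 ≈ 0.00026054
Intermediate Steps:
P(z, B) = -2 + z + B*z (P(z, B) = -2 + (B*z + z) = -2 + (z + B*z) = -2 + z + B*z)
S(D, Q) = (D + Q)*(-2 + Q - 4*(D + Q)**2) (S(D, Q) = (D + Q)*(Q + (-2 + (D + Q)**2 - 5*(D + Q)**2)) = (D + Q)*(Q + (-2 - 4*(D + Q)**2)) = (D + Q)*(-2 + Q - 4*(D + Q)**2))
(985/v(21, -29))/S(8, 24) = (985/(-29))/(24**2 + 8*24 - 2*8*(1 + 2*(8 + 24)**2) - 2*24*(1 + 2*(8 + 24)**2)) = (985*(-1/29))/(576 + 192 - 2*8*(1 + 2*32**2) - 2*24*(1 + 2*32**2)) = -985/(29*(576 + 192 - 2*8*(1 + 2*1024) - 2*24*(1 + 2*1024))) = -985/(29*(576 + 192 - 2*8*(1 + 2048) - 2*24*(1 + 2048))) = -985/(29*(576 + 192 - 2*8*2049 - 2*24*2049)) = -985/(29*(576 + 192 - 32784 - 98352)) = -985/29/(-130368) = -985/29*(-1/130368) = 985/3780672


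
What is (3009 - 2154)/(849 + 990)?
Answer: 285/613 ≈ 0.46493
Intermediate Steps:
(3009 - 2154)/(849 + 990) = 855/1839 = 855*(1/1839) = 285/613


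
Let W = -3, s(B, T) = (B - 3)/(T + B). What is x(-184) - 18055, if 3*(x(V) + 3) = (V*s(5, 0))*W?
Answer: -89922/5 ≈ -17984.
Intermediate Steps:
s(B, T) = (-3 + B)/(B + T)
x(V) = -3 - 2*V/5 (x(V) = -3 + ((V*((-3 + 5)/(5 + 0)))*(-3))/3 = -3 + ((V*(2/5))*(-3))/3 = -3 + ((V*((⅕)*2))*(-3))/3 = -3 + ((V*(⅖))*(-3))/3 = -3 + ((2*V/5)*(-3))/3 = -3 + (-6*V/5)/3 = -3 - 2*V/5)
x(-184) - 18055 = (-3 - ⅖*(-184)) - 18055 = (-3 + 368/5) - 18055 = 353/5 - 18055 = -89922/5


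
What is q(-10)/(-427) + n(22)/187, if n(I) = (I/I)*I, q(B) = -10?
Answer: 1024/7259 ≈ 0.14107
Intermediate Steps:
n(I) = I (n(I) = 1*I = I)
q(-10)/(-427) + n(22)/187 = -10/(-427) + 22/187 = -10*(-1/427) + 22*(1/187) = 10/427 + 2/17 = 1024/7259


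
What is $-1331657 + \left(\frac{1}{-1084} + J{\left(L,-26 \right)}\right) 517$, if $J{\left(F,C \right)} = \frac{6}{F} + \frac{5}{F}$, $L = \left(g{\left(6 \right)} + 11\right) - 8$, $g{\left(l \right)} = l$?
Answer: $- \frac{12985485637}{9756} \approx -1.331 \cdot 10^{6}$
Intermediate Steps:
$L = 9$ ($L = \left(6 + 11\right) - 8 = 17 - 8 = 9$)
$J{\left(F,C \right)} = \frac{11}{F}$
$-1331657 + \left(\frac{1}{-1084} + J{\left(L,-26 \right)}\right) 517 = -1331657 + \left(\frac{1}{-1084} + \frac{11}{9}\right) 517 = -1331657 + \left(- \frac{1}{1084} + 11 \cdot \frac{1}{9}\right) 517 = -1331657 + \left(- \frac{1}{1084} + \frac{11}{9}\right) 517 = -1331657 + \frac{11915}{9756} \cdot 517 = -1331657 + \frac{6160055}{9756} = - \frac{12985485637}{9756}$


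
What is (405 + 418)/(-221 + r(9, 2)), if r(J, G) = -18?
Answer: -823/239 ≈ -3.4435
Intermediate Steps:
(405 + 418)/(-221 + r(9, 2)) = (405 + 418)/(-221 - 18) = 823/(-239) = 823*(-1/239) = -823/239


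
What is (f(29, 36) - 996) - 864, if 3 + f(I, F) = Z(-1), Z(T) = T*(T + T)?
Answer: -1861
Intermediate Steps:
Z(T) = 2*T**2 (Z(T) = T*(2*T) = 2*T**2)
f(I, F) = -1 (f(I, F) = -3 + 2*(-1)**2 = -3 + 2*1 = -3 + 2 = -1)
(f(29, 36) - 996) - 864 = (-1 - 996) - 864 = -997 - 864 = -1861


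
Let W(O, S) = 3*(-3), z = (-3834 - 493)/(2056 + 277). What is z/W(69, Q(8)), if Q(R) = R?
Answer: 4327/20997 ≈ 0.20608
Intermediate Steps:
z = -4327/2333 ≈ -1.8547
W(O, S) = -9
z/W(69, Q(8)) = -4327/2333/(-9) = -4327/2333*(-⅑) = 4327/20997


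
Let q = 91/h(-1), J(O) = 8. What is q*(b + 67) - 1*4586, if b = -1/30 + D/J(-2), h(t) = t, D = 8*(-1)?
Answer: -317669/30 ≈ -10589.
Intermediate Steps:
D = -8
q = -91 (q = 91/(-1) = 91*(-1) = -91)
b = -31/30 (b = -1/30 - 8/8 = -1*1/30 - 8*1/8 = -1/30 - 1 = -31/30 ≈ -1.0333)
q*(b + 67) - 1*4586 = -91*(-31/30 + 67) - 1*4586 = -91*1979/30 - 4586 = -180089/30 - 4586 = -317669/30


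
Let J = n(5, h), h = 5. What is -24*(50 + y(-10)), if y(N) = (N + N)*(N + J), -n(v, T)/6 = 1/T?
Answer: -6576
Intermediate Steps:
n(v, T) = -6/T
J = -6/5 ≈ -1.2000
y(N) = 2*N*(-6/5 + N) (y(N) = (N + N)*(N - 6/5) = (2*N)*(-6/5 + N) = 2*N*(-6/5 + N))
-24*(50 + y(-10)) = -24*(50 + (2/5)*(-10)*(-6 + 5*(-10))) = -24*(50 + (2/5)*(-10)*(-6 - 50)) = -24*(50 + (2/5)*(-10)*(-56)) = -24*(50 + 224) = -24*274 = -6576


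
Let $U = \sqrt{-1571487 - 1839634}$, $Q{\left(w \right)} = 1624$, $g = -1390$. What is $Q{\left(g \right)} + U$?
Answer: $1624 + i \sqrt{3411121} \approx 1624.0 + 1846.9 i$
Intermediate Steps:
$U = i \sqrt{3411121}$ ($U = \sqrt{-3411121} = i \sqrt{3411121} \approx 1846.9 i$)
$Q{\left(g \right)} + U = 1624 + i \sqrt{3411121}$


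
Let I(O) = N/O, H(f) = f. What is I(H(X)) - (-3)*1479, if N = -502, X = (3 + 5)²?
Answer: 141733/32 ≈ 4429.2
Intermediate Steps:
X = 64 (X = 8² = 64)
I(O) = -502/O
I(H(X)) - (-3)*1479 = -502/64 - (-3)*1479 = -502*1/64 - 1*(-4437) = -251/32 + 4437 = 141733/32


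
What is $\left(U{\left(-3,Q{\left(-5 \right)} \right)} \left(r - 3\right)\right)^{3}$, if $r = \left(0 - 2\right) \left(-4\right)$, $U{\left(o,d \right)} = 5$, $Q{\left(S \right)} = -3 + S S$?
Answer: $15625$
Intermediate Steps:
$Q{\left(S \right)} = -3 + S^{2}$
$r = 8$ ($r = \left(-2\right) \left(-4\right) = 8$)
$\left(U{\left(-3,Q{\left(-5 \right)} \right)} \left(r - 3\right)\right)^{3} = \left(5 \left(8 - 3\right)\right)^{3} = \left(5 \cdot 5\right)^{3} = 25^{3} = 15625$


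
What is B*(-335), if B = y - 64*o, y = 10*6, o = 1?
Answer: 1340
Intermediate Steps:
y = 60
B = -4 (B = 60 - 64*1 = 60 - 64 = -4)
B*(-335) = -4*(-335) = 1340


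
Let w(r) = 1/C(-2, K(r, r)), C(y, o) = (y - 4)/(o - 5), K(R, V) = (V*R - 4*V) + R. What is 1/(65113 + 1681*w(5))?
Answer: 6/382273 ≈ 1.5696e-5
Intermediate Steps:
K(R, V) = R - 4*V + R*V (K(R, V) = (R*V - 4*V) + R = (-4*V + R*V) + R = R - 4*V + R*V)
C(y, o) = (-4 + y)/(-5 + o)
w(r) = ⅚ + r/2 - r²/6 (w(r) = 1/((-4 - 2)/(-5 + (r - 4*r + r*r))) = 1/(-6/(-5 + (r - 4*r + r²))) = 1/(-6/(-5 + (r² - 3*r))) = 1/(-6/(-5 + r² - 3*r)) = ⅚ + r/2 - r²/6)
1/(65113 + 1681*w(5)) = 1/(65113 + 1681*(⅚ + (½)*5 - ⅙*5²)) = 1/(65113 + 1681*(⅚ + 5/2 - ⅙*25)) = 1/(65113 + 1681*(⅚ + 5/2 - 25/6)) = 1/(65113 + 1681*(-⅚)) = 1/(65113 - 8405/6) = 1/(382273/6) = 6/382273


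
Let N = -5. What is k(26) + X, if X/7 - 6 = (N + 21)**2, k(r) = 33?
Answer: 1867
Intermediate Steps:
X = 1834 (X = 42 + 7*(-5 + 21)**2 = 42 + 7*16**2 = 42 + 7*256 = 42 + 1792 = 1834)
k(26) + X = 33 + 1834 = 1867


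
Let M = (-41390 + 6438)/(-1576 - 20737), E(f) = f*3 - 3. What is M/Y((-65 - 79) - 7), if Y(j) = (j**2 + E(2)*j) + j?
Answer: 34952/495281661 ≈ 7.0570e-5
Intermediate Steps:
E(f) = -3 + 3*f (E(f) = 3*f - 3 = -3 + 3*f)
Y(j) = j**2 + 4*j (Y(j) = (j**2 + (-3 + 3*2)*j) + j = (j**2 + (-3 + 6)*j) + j = (j**2 + 3*j) + j = j**2 + 4*j)
M = 34952/22313 (M = -34952/(-22313) = -34952*(-1/22313) = 34952/22313 ≈ 1.5664)
M/Y((-65 - 79) - 7) = 34952/(22313*((((-65 - 79) - 7)*(4 + ((-65 - 79) - 7))))) = 34952/(22313*(((-144 - 7)*(4 + (-144 - 7))))) = 34952/(22313*((-151*(4 - 151)))) = 34952/(22313*((-151*(-147)))) = (34952/22313)/22197 = (34952/22313)*(1/22197) = 34952/495281661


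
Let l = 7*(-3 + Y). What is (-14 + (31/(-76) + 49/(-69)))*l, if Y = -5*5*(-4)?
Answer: -53830441/5244 ≈ -10265.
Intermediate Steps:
Y = 100 (Y = -25*(-4) = 100)
l = 679 (l = 7*(-3 + 100) = 7*97 = 679)
(-14 + (31/(-76) + 49/(-69)))*l = (-14 + (31/(-76) + 49/(-69)))*679 = (-14 + (31*(-1/76) + 49*(-1/69)))*679 = (-14 + (-31/76 - 49/69))*679 = (-14 - 5863/5244)*679 = -79279/5244*679 = -53830441/5244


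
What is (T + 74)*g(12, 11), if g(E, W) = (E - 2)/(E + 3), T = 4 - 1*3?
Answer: 50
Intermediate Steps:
T = 1 (T = 4 - 3 = 1)
g(E, W) = (-2 + E)/(3 + E)
(T + 74)*g(12, 11) = (1 + 74)*((-2 + 12)/(3 + 12)) = 75*(10/15) = 75*((1/15)*10) = 75*(⅔) = 50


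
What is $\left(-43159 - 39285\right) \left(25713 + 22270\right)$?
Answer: $-3955910452$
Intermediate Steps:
$\left(-43159 - 39285\right) \left(25713 + 22270\right) = \left(-82444\right) 47983 = -3955910452$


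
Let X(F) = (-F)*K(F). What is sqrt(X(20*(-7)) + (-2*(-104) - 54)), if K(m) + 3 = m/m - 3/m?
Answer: I*sqrt(123) ≈ 11.091*I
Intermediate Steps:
K(m) = -2 - 3/m (K(m) = -3 + (m/m - 3/m) = -3 + (1 - 3/m) = -2 - 3/m)
X(F) = -F*(-2 - 3/F) (X(F) = (-F)*(-2 - 3/F) = -F*(-2 - 3/F))
sqrt(X(20*(-7)) + (-2*(-104) - 54)) = sqrt((3 + 2*(20*(-7))) + (-2*(-104) - 54)) = sqrt((3 + 2*(-140)) + (208 - 54)) = sqrt((3 - 280) + 154) = sqrt(-277 + 154) = sqrt(-123) = I*sqrt(123)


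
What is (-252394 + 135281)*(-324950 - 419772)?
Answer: 87216627586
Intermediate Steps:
(-252394 + 135281)*(-324950 - 419772) = -117113*(-744722) = 87216627586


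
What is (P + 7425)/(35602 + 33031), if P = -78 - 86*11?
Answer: 6401/68633 ≈ 0.093264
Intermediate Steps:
P = -1024 (P = -78 - 946 = -1024)
(P + 7425)/(35602 + 33031) = (-1024 + 7425)/(35602 + 33031) = 6401/68633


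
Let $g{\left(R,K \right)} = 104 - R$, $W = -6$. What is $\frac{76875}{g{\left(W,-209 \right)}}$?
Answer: $\frac{15375}{22} \approx 698.86$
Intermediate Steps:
$\frac{76875}{g{\left(W,-209 \right)}} = \frac{76875}{104 - -6} = \frac{76875}{104 + 6} = \frac{76875}{110} = 76875 \cdot \frac{1}{110} = \frac{15375}{22}$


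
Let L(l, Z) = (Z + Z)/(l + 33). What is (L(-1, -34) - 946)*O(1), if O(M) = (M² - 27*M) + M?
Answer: 189625/8 ≈ 23703.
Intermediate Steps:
L(l, Z) = 2*Z/(33 + l) (L(l, Z) = (2*Z)/(33 + l) = 2*Z/(33 + l))
O(M) = M² - 26*M
(L(-1, -34) - 946)*O(1) = (2*(-34)/(33 - 1) - 946)*(1*(-26 + 1)) = (2*(-34)/32 - 946)*(1*(-25)) = (2*(-34)*(1/32) - 946)*(-25) = (-17/8 - 946)*(-25) = -7585/8*(-25) = 189625/8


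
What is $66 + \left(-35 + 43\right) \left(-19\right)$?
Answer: $-86$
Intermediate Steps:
$66 + \left(-35 + 43\right) \left(-19\right) = 66 + 8 \left(-19\right) = 66 - 152 = -86$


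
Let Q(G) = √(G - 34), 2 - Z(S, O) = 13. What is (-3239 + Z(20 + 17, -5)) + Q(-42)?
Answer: -3250 + 2*I*√19 ≈ -3250.0 + 8.7178*I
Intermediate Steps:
Z(S, O) = -11 (Z(S, O) = 2 - 1*13 = 2 - 13 = -11)
Q(G) = √(-34 + G)
(-3239 + Z(20 + 17, -5)) + Q(-42) = (-3239 - 11) + √(-34 - 42) = -3250 + √(-76) = -3250 + 2*I*√19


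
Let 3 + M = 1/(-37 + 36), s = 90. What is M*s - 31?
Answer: -391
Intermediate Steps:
M = -4 (M = -3 + 1/(-37 + 36) = -3 + 1/(-1) = -3 - 1 = -4)
M*s - 31 = -4*90 - 31 = -360 - 31 = -391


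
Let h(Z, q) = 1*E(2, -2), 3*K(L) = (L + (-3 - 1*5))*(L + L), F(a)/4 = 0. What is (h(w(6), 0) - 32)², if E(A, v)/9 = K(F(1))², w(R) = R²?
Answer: 1024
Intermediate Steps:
F(a) = 0 (F(a) = 4*0 = 0)
K(L) = 2*L*(-8 + L)/3 (K(L) = ((L + (-3 - 1*5))*(L + L))/3 = ((L + (-3 - 5))*(2*L))/3 = ((L - 8)*(2*L))/3 = ((-8 + L)*(2*L))/3 = (2*L*(-8 + L))/3 = 2*L*(-8 + L)/3)
E(A, v) = 0 (E(A, v) = 9*((⅔)*0*(-8 + 0))² = 9*((⅔)*0*(-8))² = 9*0² = 9*0 = 0)
h(Z, q) = 0 (h(Z, q) = 1*0 = 0)
(h(w(6), 0) - 32)² = (0 - 32)² = (-32)² = 1024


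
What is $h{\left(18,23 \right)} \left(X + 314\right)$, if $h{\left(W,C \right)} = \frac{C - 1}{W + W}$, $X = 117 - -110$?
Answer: $\frac{5951}{18} \approx 330.61$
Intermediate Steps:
$X = 227$ ($X = 117 + 110 = 227$)
$h{\left(W,C \right)} = \frac{-1 + C}{2 W}$
$h{\left(18,23 \right)} \left(X + 314\right) = \frac{-1 + 23}{2 \cdot 18} \left(227 + 314\right) = \frac{1}{2} \cdot \frac{1}{18} \cdot 22 \cdot 541 = \frac{11}{18} \cdot 541 = \frac{5951}{18}$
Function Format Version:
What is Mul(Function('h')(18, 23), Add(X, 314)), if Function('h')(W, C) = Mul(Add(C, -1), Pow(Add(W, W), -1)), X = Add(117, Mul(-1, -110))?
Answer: Rational(5951, 18) ≈ 330.61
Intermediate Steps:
X = 227 (X = Add(117, 110) = 227)
Function('h')(W, C) = Mul(Rational(1, 2), Pow(W, -1), Add(-1, C)) (Function('h')(W, C) = Mul(Add(-1, C), Pow(Mul(2, W), -1)) = Mul(Add(-1, C), Mul(Rational(1, 2), Pow(W, -1))) = Mul(Rational(1, 2), Pow(W, -1), Add(-1, C)))
Mul(Function('h')(18, 23), Add(X, 314)) = Mul(Mul(Rational(1, 2), Pow(18, -1), Add(-1, 23)), Add(227, 314)) = Mul(Mul(Rational(1, 2), Rational(1, 18), 22), 541) = Mul(Rational(11, 18), 541) = Rational(5951, 18)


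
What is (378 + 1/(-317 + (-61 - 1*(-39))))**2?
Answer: 16420115881/114921 ≈ 1.4288e+5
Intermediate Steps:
(378 + 1/(-317 + (-61 - 1*(-39))))**2 = (378 + 1/(-317 + (-61 + 39)))**2 = (378 + 1/(-317 - 22))**2 = (378 + 1/(-339))**2 = (378 - 1/339)**2 = (128141/339)**2 = 16420115881/114921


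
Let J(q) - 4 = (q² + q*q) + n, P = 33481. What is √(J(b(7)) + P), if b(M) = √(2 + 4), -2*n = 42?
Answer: 2*√8369 ≈ 182.96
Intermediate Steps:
n = -21 (n = -½*42 = -21)
b(M) = √6
J(q) = -17 + 2*q² (J(q) = 4 + ((q² + q*q) - 21) = 4 + ((q² + q²) - 21) = 4 + (2*q² - 21) = 4 + (-21 + 2*q²) = -17 + 2*q²)
√(J(b(7)) + P) = √((-17 + 2*(√6)²) + 33481) = √((-17 + 2*6) + 33481) = √((-17 + 12) + 33481) = √(-5 + 33481) = √33476 = 2*√8369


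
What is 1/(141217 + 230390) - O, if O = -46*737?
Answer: 12598220515/371607 ≈ 33902.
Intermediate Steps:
O = -33902
1/(141217 + 230390) - O = 1/(141217 + 230390) - 1*(-33902) = 1/371607 + 33902 = 12598220515/371607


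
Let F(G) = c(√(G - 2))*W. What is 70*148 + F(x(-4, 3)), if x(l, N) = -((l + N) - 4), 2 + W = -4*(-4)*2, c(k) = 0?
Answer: 10360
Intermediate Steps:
W = 30 (W = -2 - 4*(-4)*2 = -2 + 16*2 = -2 + 32 = 30)
x(l, N) = 4 - N - l (x(l, N) = -((N + l) - 4) = -(-4 + N + l) = 4 - N - l)
F(G) = 0 (F(G) = 0*30 = 0)
70*148 + F(x(-4, 3)) = 70*148 + 0 = 10360 + 0 = 10360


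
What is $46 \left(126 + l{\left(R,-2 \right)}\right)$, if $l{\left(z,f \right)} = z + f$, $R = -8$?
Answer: $5336$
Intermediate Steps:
$l{\left(z,f \right)} = f + z$
$46 \left(126 + l{\left(R,-2 \right)}\right) = 46 \left(126 - 10\right) = 46 \cdot 116 = 5336$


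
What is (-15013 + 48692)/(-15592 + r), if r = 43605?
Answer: 33679/28013 ≈ 1.2023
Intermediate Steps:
(-15013 + 48692)/(-15592 + r) = (-15013 + 48692)/(-15592 + 43605) = 33679/28013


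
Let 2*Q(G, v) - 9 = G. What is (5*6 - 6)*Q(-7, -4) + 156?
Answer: 180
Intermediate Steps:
Q(G, v) = 9/2 + G/2
(5*6 - 6)*Q(-7, -4) + 156 = (5*6 - 6)*(9/2 + (½)*(-7)) + 156 = (30 - 6)*(9/2 - 7/2) + 156 = 24*1 + 156 = 24 + 156 = 180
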